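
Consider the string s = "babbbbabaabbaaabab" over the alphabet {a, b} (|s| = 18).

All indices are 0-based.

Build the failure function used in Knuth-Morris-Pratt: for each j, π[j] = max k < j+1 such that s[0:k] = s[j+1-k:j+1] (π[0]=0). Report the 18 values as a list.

π[0] = 0
j=1 s[j]='a': π[1]=0 (border '')
j=2 s[j]='b': π[2]=1 (border 'b')
j=3 s[j]='b': k: 1→0; π[3]=1 (border 'b')
j=4 s[j]='b': k: 1→0; π[4]=1 (border 'b')
j=5 s[j]='b': k: 1→0; π[5]=1 (border 'b')
j=6 s[j]='a': π[6]=2 (border 'ba')
j=7 s[j]='b': π[7]=3 (border 'bab')
j=8 s[j]='a': k: 3→1; π[8]=2 (border 'ba')
j=9 s[j]='a': k: 2→0; π[9]=0 (border '')
j=10 s[j]='b': π[10]=1 (border 'b')
j=11 s[j]='b': k: 1→0; π[11]=1 (border 'b')
j=12 s[j]='a': π[12]=2 (border 'ba')
j=13 s[j]='a': k: 2→0; π[13]=0 (border '')
j=14 s[j]='a': π[14]=0 (border '')
j=15 s[j]='b': π[15]=1 (border 'b')
j=16 s[j]='a': π[16]=2 (border 'ba')
j=17 s[j]='b': π[17]=3 (border 'bab')

[0, 0, 1, 1, 1, 1, 2, 3, 2, 0, 1, 1, 2, 0, 0, 1, 2, 3]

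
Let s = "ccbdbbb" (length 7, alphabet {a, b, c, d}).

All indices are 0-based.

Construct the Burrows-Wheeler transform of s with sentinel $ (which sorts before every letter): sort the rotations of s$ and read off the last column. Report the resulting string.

bbbdcc$b

rank  rotation  last
    0  $ccbdbbb  b
    1  b$ccbdbb  b
    2  bb$ccbdb  b
    3  bbb$ccbd  d
    4  bdbbb$cc  c
    5  cbdbbb$c  c
    6  ccbdbbb$  $
    7  dbbb$ccb  b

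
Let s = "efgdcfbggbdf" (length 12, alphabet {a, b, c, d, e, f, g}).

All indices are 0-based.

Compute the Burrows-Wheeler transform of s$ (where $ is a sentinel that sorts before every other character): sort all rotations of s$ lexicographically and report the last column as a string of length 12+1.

rank  rotation       last
    0  $efgdcfbggbdf  f
    1  bdf$efgdcfbgg  g
    2  bggbdf$efgdcf  f
    3  cfbggbdf$efgd  d
    4  dcfbggbdf$efg  g
    5  df$efgdcfbggb  b
    6  efgdcfbggbdf$  $
    7  f$efgdcfbggbd  d
    8  fbggbdf$efgdc  c
    9  fgdcfbggbdf$e  e
   10  gbdf$efgdcfbg  g
   11  gdcfbggbdf$ef  f
   12  ggbdf$efgdcfb  b

fgfdgb$dcegfb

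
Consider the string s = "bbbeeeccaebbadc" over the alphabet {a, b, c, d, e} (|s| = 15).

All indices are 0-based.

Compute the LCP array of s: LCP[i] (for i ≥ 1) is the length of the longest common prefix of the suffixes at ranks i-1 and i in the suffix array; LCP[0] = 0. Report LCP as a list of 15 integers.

[0, 1, 0, 1, 2, 2, 1, 0, 1, 1, 0, 0, 1, 1, 2]

sorted suffixes:
  #0 SA[0]=12  'adc'
  #1 SA[1]=8  'aebbadc'
  #2 SA[2]=11  'badc'
  #3 SA[3]=10  'bbadc'
  #4 SA[4]=0  'bbbeeeccaebbadc'
  #5 SA[5]=1  'bbeeeccaebbadc'
  #6 SA[6]=2  'beeeccaebbadc'
  #7 SA[7]=14  'c'
  #8 SA[8]=7  'caebbadc'
  #9 SA[9]=6  'ccaebbadc'
  #10 SA[10]=13  'dc'
  #11 SA[11]=9  'ebbadc'
  #12 SA[12]=5  'eccaebbadc'
  #13 SA[13]=4  'eeccaebbadc'
  #14 SA[14]=3  'eeeccaebbadc'

SA = [12, 8, 11, 10, 0, 1, 2, 14, 7, 6, 13, 9, 5, 4, 3]
i: (SA[i-1],SA[i]) lcp shared
  1: (12,8) 1 'a'
  2: (8,11) 0 ''
  3: (11,10) 1 'b'
  4: (10,0) 2 'bb'
  5: (0,1) 2 'bb'
  6: (1,2) 1 'b'
  7: (2,14) 0 ''
  8: (14,7) 1 'c'
  9: (7,6) 1 'c'
  10: (6,13) 0 ''
  11: (13,9) 0 ''
  12: (9,5) 1 'e'
  13: (5,4) 1 'e'
  14: (4,3) 2 'ee'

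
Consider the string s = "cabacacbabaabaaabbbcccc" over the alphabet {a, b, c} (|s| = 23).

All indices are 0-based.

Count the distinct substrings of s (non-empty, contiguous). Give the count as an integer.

237

rank | idx | suffix
   0 |  13 | aaabbbcccc
   1 |  10 | aabaaabbbcccc
   2 |  14 | aabbbcccc
   3 |  11 | abaaabbbcccc
   4 |   8 | abaabaaabbbcccc
   5 |   1 | abacacbabaabaaabbbcccc
   6 |  15 | abbbcccc
   7 |   3 | acacbabaabaaabbbcccc
   8 |   5 | acbabaabaaabbbcccc
   9 |  12 | baaabbbcccc
  10 |   9 | baabaaabbbcccc
  11 |   7 | babaabaaabbbcccc
  12 |   2 | bacacbabaabaaabbbcccc
  13 |  16 | bbbcccc
  14 |  17 | bbcccc
  15 |  18 | bcccc
  16 |  22 | c
  17 |   0 | cabacacbabaabaaabbbcccc
  18 |   4 | cacbabaabaaabbbcccc
  19 |   6 | cbabaabaaabbbcccc
  20 |  21 | cc
  21 |  20 | ccc
  22 |  19 | cccc

SA = [13, 10, 14, 11, 8, 1, 15, 3, 5, 12, 9, 7, 2, 16, 17, 18, 22, 0, 4, 6, 21, 20, 19]
[i] adj suffixes → lcp
  [1] 13/10 → 2 ('aa')
  [2] 10/14 → 3 ('aab')
  [3] 14/11 → 1 ('a')
  [4] 11/8 → 4 ('abaa')
  [5] 8/1 → 3 ('aba')
  [6] 1/15 → 2 ('ab')
  [7] 15/3 → 1 ('a')
  [8] 3/5 → 2 ('ac')
  [9] 5/12 → 0 ('')
  [10] 12/9 → 3 ('baa')
  [11] 9/7 → 2 ('ba')
  [12] 7/2 → 2 ('ba')
  [13] 2/16 → 1 ('b')
  [14] 16/17 → 2 ('bb')
  [15] 17/18 → 1 ('b')
  [16] 18/22 → 0 ('')
  [17] 22/0 → 1 ('c')
  [18] 0/4 → 2 ('ca')
  [19] 4/6 → 1 ('c')
  [20] 6/21 → 1 ('c')
  [21] 21/20 → 2 ('cc')
  [22] 20/19 → 3 ('ccc')

n(n+1)/2 = 23·24/2 = 276
Σ LCP = 0 + 2 + 3 + 1 + 4 + 3 + 2 + 1 + 2 + 0 + 3 + 2 + 2 + 1 + 2 + 1 + 0 + 1 + 2 + 1 + 1 + 2 + 3 = 39
distinct = 276 − 39 = 237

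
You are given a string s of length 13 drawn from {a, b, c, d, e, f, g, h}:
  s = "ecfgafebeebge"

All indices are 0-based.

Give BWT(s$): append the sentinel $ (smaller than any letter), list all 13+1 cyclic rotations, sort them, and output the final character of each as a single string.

egeeegfe$bacfb

rank  rotation        last
    0  $ecfgafebeebge  e
    1  afebeebge$ecfg  g
    2  beebge$ecfgafe  e
    3  bge$ecfgafebee  e
    4  cfgafebeebge$e  e
    5  e$ecfgafebeebg  g
    6  ebeebge$ecfgaf  f
    7  ebge$ecfgafebe  e
    8  ecfgafebeebge$  $
    9  eebge$ecfgafeb  b
   10  febeebge$ecfga  a
   11  fgafebeebge$ec  c
   12  gafebeebge$ecf  f
   13  ge$ecfgafebeeb  b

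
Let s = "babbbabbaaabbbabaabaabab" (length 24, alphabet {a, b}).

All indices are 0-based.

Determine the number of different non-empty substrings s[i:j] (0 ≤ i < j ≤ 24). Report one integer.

232

rank | idx | suffix
   0 |   8 | aaabbbabaabaabab
   1 |  16 | aabaabab
   2 |  19 | aabab
   3 |   9 | aabbbabaabaabab
   4 |  22 | ab
   5 |  14 | abaabaabab
   6 |  17 | abaabab
   7 |  20 | abab
   8 |   5 | abbaaabbbabaabaabab
   9 |  10 | abbbabaabaabab
  10 |   1 | abbbabbaaabbbabaabaabab
  11 |  23 | b
  12 |   7 | baaabbbabaabaabab
  13 |  15 | baabaabab
  14 |  18 | baabab
  15 |  21 | bab
  16 |  13 | babaabaabab
  17 |   4 | babbaaabbbabaabaabab
  18 |   0 | babbbabbaaabbbabaabaabab
  19 |   6 | bbaaabbbabaabaabab
  20 |  12 | bbabaabaabab
  21 |   3 | bbabbaaabbbabaabaabab
  22 |  11 | bbbabaabaabab
  23 |   2 | bbbabbaaabbbabaabaabab

SA = [8, 16, 19, 9, 22, 14, 17, 20, 5, 10, 1, 23, 7, 15, 18, 21, 13, 4, 0, 6, 12, 3, 11, 2]
rank  pair      lcp
   1  s[8:],s[16:]  2  'aa'
   2  s[16:],s[19:]  4  'aaba'
   3  s[19:],s[9:]  3  'aab'
   4  s[9:],s[22:]  1  'a'
   5  s[22:],s[14:]  2  'ab'
   6  s[14:],s[17:]  6  'abaaba'
   7  s[17:],s[20:]  3  'aba'
   8  s[20:],s[5:]  2  'ab'
   9  s[5:],s[10:]  3  'abb'
  10  s[10:],s[1:]  6  'abbbab'
  11  s[1:],s[23:]  0  ''
  12  s[23:],s[7:]  1  'b'
  13  s[7:],s[15:]  3  'baa'
  14  s[15:],s[18:]  5  'baaba'
  15  s[18:],s[21:]  2  'ba'
  16  s[21:],s[13:]  3  'bab'
  17  s[13:],s[4:]  3  'bab'
  18  s[4:],s[0:]  4  'babb'
  19  s[0:],s[6:]  1  'b'
  20  s[6:],s[12:]  3  'bba'
  21  s[12:],s[3:]  4  'bbab'
  22  s[3:],s[11:]  2  'bb'
  23  s[11:],s[2:]  5  'bbbab'

n(n+1)/2 = 24·25/2 = 300
Σ LCP = 0 + 2 + 4 + 3 + 1 + 2 + 6 + 3 + 2 + 3 + 6 + 0 + 1 + 3 + 5 + 2 + 3 + 3 + 4 + 1 + 3 + 4 + 2 + 5 = 68
distinct = 300 − 68 = 232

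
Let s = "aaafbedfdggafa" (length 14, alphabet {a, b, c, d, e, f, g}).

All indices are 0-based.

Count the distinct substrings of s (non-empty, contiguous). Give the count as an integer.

rank | idx | suffix
   0 |  13 | a
   1 |   0 | aaafbedfdggafa
   2 |   1 | aafbedfdggafa
   3 |  11 | afa
   4 |   2 | afbedfdggafa
   5 |   4 | bedfdggafa
   6 |   6 | dfdggafa
   7 |   8 | dggafa
   8 |   5 | edfdggafa
   9 |  12 | fa
  10 |   3 | fbedfdggafa
  11 |   7 | fdggafa
  12 |  10 | gafa
  13 |   9 | ggafa

SA = [13, 0, 1, 11, 2, 4, 6, 8, 5, 12, 3, 7, 10, 9]
rank  pair      lcp
   1  s[13:],s[0:]  1  'a'
   2  s[0:],s[1:]  2  'aa'
   3  s[1:],s[11:]  1  'a'
   4  s[11:],s[2:]  2  'af'
   5  s[2:],s[4:]  0  ''
   6  s[4:],s[6:]  0  ''
   7  s[6:],s[8:]  1  'd'
   8  s[8:],s[5:]  0  ''
   9  s[5:],s[12:]  0  ''
  10  s[12:],s[3:]  1  'f'
  11  s[3:],s[7:]  1  'f'
  12  s[7:],s[10:]  0  ''
  13  s[10:],s[9:]  1  'g'

n(n+1)/2 = 14·15/2 = 105
Σ LCP = 0 + 1 + 2 + 1 + 2 + 0 + 0 + 1 + 0 + 0 + 1 + 1 + 0 + 1 = 10
distinct = 105 − 10 = 95

95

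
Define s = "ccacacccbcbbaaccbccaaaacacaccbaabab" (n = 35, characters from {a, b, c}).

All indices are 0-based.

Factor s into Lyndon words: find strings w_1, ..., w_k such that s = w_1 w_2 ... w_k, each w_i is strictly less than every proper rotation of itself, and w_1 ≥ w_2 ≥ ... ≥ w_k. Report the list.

["c", "c", "acacccbcbb", "aaccbcc", "aaaacacaccbaabab"]

emit factor 1: 'c' (i=0, period=1)
emit factor 2: 'c' (i=1, period=1)
emit factor 3: 'acacccbcbb' (i=2, period=10)
emit factor 4: 'aaccbcc' (i=12, period=7)
emit factor 5: 'aaaacacaccbaabab' (i=19, period=16)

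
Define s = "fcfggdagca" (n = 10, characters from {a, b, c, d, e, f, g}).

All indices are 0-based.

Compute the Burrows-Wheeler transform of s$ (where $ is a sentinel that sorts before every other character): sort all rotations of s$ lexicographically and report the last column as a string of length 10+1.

rank  rotation     last
    0  $fcfggdagca  a
    1  a$fcfggdagc  c
    2  agca$fcfggd  d
    3  ca$fcfggdag  g
    4  cfggdagca$f  f
    5  dagca$fcfgg  g
    6  fcfggdagca$  $
    7  fggdagca$fc  c
    8  gca$fcfggda  a
    9  gdagca$fcfg  g
   10  ggdagca$fcf  f

acdgfg$cagf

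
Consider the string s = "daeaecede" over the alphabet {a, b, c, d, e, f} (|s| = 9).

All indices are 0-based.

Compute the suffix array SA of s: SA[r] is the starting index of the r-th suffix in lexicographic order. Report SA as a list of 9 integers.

sorted suffixes:
  #0 SA[0]=1  'aeaecede'
  #1 SA[1]=3  'aecede'
  #2 SA[2]=5  'cede'
  #3 SA[3]=0  'daeaecede'
  #4 SA[4]=7  'de'
  #5 SA[5]=8  'e'
  #6 SA[6]=2  'eaecede'
  #7 SA[7]=4  'ecede'
  #8 SA[8]=6  'ede'

[1, 3, 5, 0, 7, 8, 2, 4, 6]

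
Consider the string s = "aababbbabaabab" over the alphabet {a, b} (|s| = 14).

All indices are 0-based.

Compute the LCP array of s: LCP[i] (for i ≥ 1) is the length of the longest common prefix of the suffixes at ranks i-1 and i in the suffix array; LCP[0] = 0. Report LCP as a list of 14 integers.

sorted suffixes:
  #0 SA[0]=9  'aabab'
  #1 SA[1]=0  'aababbbabaabab'
  #2 SA[2]=12  'ab'
  #3 SA[3]=7  'abaabab'
  #4 SA[4]=10  'abab'
  #5 SA[5]=1  'ababbbabaabab'
  #6 SA[6]=3  'abbbabaabab'
  #7 SA[7]=13  'b'
  #8 SA[8]=8  'baabab'
  #9 SA[9]=11  'bab'
  #10 SA[10]=6  'babaabab'
  #11 SA[11]=2  'babbbabaabab'
  #12 SA[12]=5  'bbabaabab'
  #13 SA[13]=4  'bbbabaabab'

SA = [9, 0, 12, 7, 10, 1, 3, 13, 8, 11, 6, 2, 5, 4]
rank  pair      lcp
   1  s[9:],s[0:]  5  'aabab'
   2  s[0:],s[12:]  1  'a'
   3  s[12:],s[7:]  2  'ab'
   4  s[7:],s[10:]  3  'aba'
   5  s[10:],s[1:]  4  'abab'
   6  s[1:],s[3:]  2  'ab'
   7  s[3:],s[13:]  0  ''
   8  s[13:],s[8:]  1  'b'
   9  s[8:],s[11:]  2  'ba'
  10  s[11:],s[6:]  3  'bab'
  11  s[6:],s[2:]  3  'bab'
  12  s[2:],s[5:]  1  'b'
  13  s[5:],s[4:]  2  'bb'

[0, 5, 1, 2, 3, 4, 2, 0, 1, 2, 3, 3, 1, 2]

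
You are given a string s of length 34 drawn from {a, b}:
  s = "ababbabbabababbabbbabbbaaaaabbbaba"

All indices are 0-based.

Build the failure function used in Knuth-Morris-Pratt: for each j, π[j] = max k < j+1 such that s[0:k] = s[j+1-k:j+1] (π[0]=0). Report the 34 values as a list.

π[0] = 0
j=1 s[j]='b': π[1]=0 (border '')
j=2 s[j]='a': π[2]=1 (border 'a')
j=3 s[j]='b': π[3]=2 (border 'ab')
j=4 s[j]='b': k: 2→0; π[4]=0 (border '')
j=5 s[j]='a': π[5]=1 (border 'a')
j=6 s[j]='b': π[6]=2 (border 'ab')
j=7 s[j]='b': k: 2→0; π[7]=0 (border '')
j=8 s[j]='a': π[8]=1 (border 'a')
j=9 s[j]='b': π[9]=2 (border 'ab')
j=10 s[j]='a': π[10]=3 (border 'aba')
j=11 s[j]='b': π[11]=4 (border 'abab')
j=12 s[j]='a': k: 4→2; π[12]=3 (border 'aba')
j=13 s[j]='b': π[13]=4 (border 'abab')
j=14 s[j]='b': π[14]=5 (border 'ababb')
j=15 s[j]='a': π[15]=6 (border 'ababba')
j=16 s[j]='b': π[16]=7 (border 'ababbab')
j=17 s[j]='b': π[17]=8 (border 'ababbabb')
j=18 s[j]='b': k: 8→0; π[18]=0 (border '')
j=19 s[j]='a': π[19]=1 (border 'a')
j=20 s[j]='b': π[20]=2 (border 'ab')
j=21 s[j]='b': k: 2→0; π[21]=0 (border '')
j=22 s[j]='b': π[22]=0 (border '')
j=23 s[j]='a': π[23]=1 (border 'a')
j=24 s[j]='a': k: 1→0; π[24]=1 (border 'a')
j=25 s[j]='a': k: 1→0; π[25]=1 (border 'a')
j=26 s[j]='a': k: 1→0; π[26]=1 (border 'a')
j=27 s[j]='a': k: 1→0; π[27]=1 (border 'a')
j=28 s[j]='b': π[28]=2 (border 'ab')
j=29 s[j]='b': k: 2→0; π[29]=0 (border '')
j=30 s[j]='b': π[30]=0 (border '')
j=31 s[j]='a': π[31]=1 (border 'a')
j=32 s[j]='b': π[32]=2 (border 'ab')
j=33 s[j]='a': π[33]=3 (border 'aba')

[0, 0, 1, 2, 0, 1, 2, 0, 1, 2, 3, 4, 3, 4, 5, 6, 7, 8, 0, 1, 2, 0, 0, 1, 1, 1, 1, 1, 2, 0, 0, 1, 2, 3]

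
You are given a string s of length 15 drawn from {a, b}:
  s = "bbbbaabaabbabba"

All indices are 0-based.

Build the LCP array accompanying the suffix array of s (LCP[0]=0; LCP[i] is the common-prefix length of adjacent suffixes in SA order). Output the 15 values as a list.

[0, 1, 3, 1, 2, 4, 0, 2, 4, 2, 1, 3, 3, 2, 3]

rank→(start, suffix):
  0 → (14, 'a')
  1 → (4, 'aabaabbabba')
  2 → (7, 'aabbabba')
  3 → (5, 'abaabbabba')
  4 → (11, 'abba')
  5 → (8, 'abbabba')
  6 → (13, 'ba')
  7 → (3, 'baabaabbabba')
  8 → (6, 'baabbabba')
  9 → (10, 'babba')
  10 → (12, 'bba')
  11 → (2, 'bbaabaabbabba')
  12 → (9, 'bbabba')
  13 → (1, 'bbbaabaabbabba')
  14 → (0, 'bbbbaabaabbabba')

SA = [14, 4, 7, 5, 11, 8, 13, 3, 6, 10, 12, 2, 9, 1, 0]
rank  pair      lcp
   1  s[14:],s[4:]  1  'a'
   2  s[4:],s[7:]  3  'aab'
   3  s[7:],s[5:]  1  'a'
   4  s[5:],s[11:]  2  'ab'
   5  s[11:],s[8:]  4  'abba'
   6  s[8:],s[13:]  0  ''
   7  s[13:],s[3:]  2  'ba'
   8  s[3:],s[6:]  4  'baab'
   9  s[6:],s[10:]  2  'ba'
  10  s[10:],s[12:]  1  'b'
  11  s[12:],s[2:]  3  'bba'
  12  s[2:],s[9:]  3  'bba'
  13  s[9:],s[1:]  2  'bb'
  14  s[1:],s[0:]  3  'bbb'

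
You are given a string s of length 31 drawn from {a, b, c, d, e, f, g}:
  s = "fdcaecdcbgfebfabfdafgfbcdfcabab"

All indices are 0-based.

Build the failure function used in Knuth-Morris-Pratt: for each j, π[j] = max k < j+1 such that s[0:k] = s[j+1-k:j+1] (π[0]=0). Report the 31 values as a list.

[0, 0, 0, 0, 0, 0, 0, 0, 0, 0, 1, 0, 0, 1, 0, 0, 1, 2, 0, 1, 0, 1, 0, 0, 0, 1, 0, 0, 0, 0, 0]

π[0] = 0
j=1 s[j]='d': π[1]=0 (border '')
j=2 s[j]='c': π[2]=0 (border '')
j=3 s[j]='a': π[3]=0 (border '')
j=4 s[j]='e': π[4]=0 (border '')
j=5 s[j]='c': π[5]=0 (border '')
j=6 s[j]='d': π[6]=0 (border '')
j=7 s[j]='c': π[7]=0 (border '')
j=8 s[j]='b': π[8]=0 (border '')
j=9 s[j]='g': π[9]=0 (border '')
j=10 s[j]='f': π[10]=1 (border 'f')
j=11 s[j]='e': k: 1→0; π[11]=0 (border '')
j=12 s[j]='b': π[12]=0 (border '')
j=13 s[j]='f': π[13]=1 (border 'f')
j=14 s[j]='a': k: 1→0; π[14]=0 (border '')
j=15 s[j]='b': π[15]=0 (border '')
j=16 s[j]='f': π[16]=1 (border 'f')
j=17 s[j]='d': π[17]=2 (border 'fd')
j=18 s[j]='a': k: 2→0; π[18]=0 (border '')
j=19 s[j]='f': π[19]=1 (border 'f')
j=20 s[j]='g': k: 1→0; π[20]=0 (border '')
j=21 s[j]='f': π[21]=1 (border 'f')
j=22 s[j]='b': k: 1→0; π[22]=0 (border '')
j=23 s[j]='c': π[23]=0 (border '')
j=24 s[j]='d': π[24]=0 (border '')
j=25 s[j]='f': π[25]=1 (border 'f')
j=26 s[j]='c': k: 1→0; π[26]=0 (border '')
j=27 s[j]='a': π[27]=0 (border '')
j=28 s[j]='b': π[28]=0 (border '')
j=29 s[j]='a': π[29]=0 (border '')
j=30 s[j]='b': π[30]=0 (border '')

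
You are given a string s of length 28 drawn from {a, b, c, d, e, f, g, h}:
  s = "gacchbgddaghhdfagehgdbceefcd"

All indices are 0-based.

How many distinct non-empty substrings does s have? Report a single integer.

rank→(start, suffix):
  0 → (1, 'acchbgddaghhdfagehgdbceefcd')
  1 → (15, 'agehgdbceefcd')
  2 → (9, 'aghhdfagehgdbceefcd')
  3 → (21, 'bceefcd')
  4 → (5, 'bgddaghhdfagehgdbceefcd')
  5 → (2, 'cchbgddaghhdfagehgdbceefcd')
  6 → (26, 'cd')
  7 → (22, 'ceefcd')
  8 → (3, 'chbgddaghhdfagehgdbceefcd')
  9 → (27, 'd')
  10 → (8, 'daghhdfagehgdbceefcd')
  11 → (20, 'dbceefcd')
  12 → (7, 'ddaghhdfagehgdbceefcd')
  13 → (13, 'dfagehgdbceefcd')
  14 → (23, 'eefcd')
  15 → (24, 'efcd')
  16 → (17, 'ehgdbceefcd')
  17 → (14, 'fagehgdbceefcd')
  18 → (25, 'fcd')
  19 → (0, 'gacchbgddaghhdfagehgdbceefcd')
  20 → (19, 'gdbceefcd')
  21 → (6, 'gddaghhdfagehgdbceefcd')
  22 → (16, 'gehgdbceefcd')
  23 → (10, 'ghhdfagehgdbceefcd')
  24 → (4, 'hbgddaghhdfagehgdbceefcd')
  25 → (12, 'hdfagehgdbceefcd')
  26 → (18, 'hgdbceefcd')
  27 → (11, 'hhdfagehgdbceefcd')

SA = [1, 15, 9, 21, 5, 2, 26, 22, 3, 27, 8, 20, 7, 13, 23, 24, 17, 14, 25, 0, 19, 6, 16, 10, 4, 12, 18, 11]
i: (SA[i-1],SA[i]) lcp shared
  1: (1,15) 1 'a'
  2: (15,9) 2 'ag'
  3: (9,21) 0 ''
  4: (21,5) 1 'b'
  5: (5,2) 0 ''
  6: (2,26) 1 'c'
  7: (26,22) 1 'c'
  8: (22,3) 1 'c'
  9: (3,27) 0 ''
  10: (27,8) 1 'd'
  11: (8,20) 1 'd'
  12: (20,7) 1 'd'
  13: (7,13) 1 'd'
  14: (13,23) 0 ''
  15: (23,24) 1 'e'
  16: (24,17) 1 'e'
  17: (17,14) 0 ''
  18: (14,25) 1 'f'
  19: (25,0) 0 ''
  20: (0,19) 1 'g'
  21: (19,6) 2 'gd'
  22: (6,16) 1 'g'
  23: (16,10) 1 'g'
  24: (10,4) 0 ''
  25: (4,12) 1 'h'
  26: (12,18) 1 'h'
  27: (18,11) 1 'h'

n(n+1)/2 = 28·29/2 = 406
Σ LCP = 0 + 1 + 2 + 0 + 1 + 0 + 1 + 1 + 1 + 0 + 1 + 1 + 1 + 1 + 0 + 1 + 1 + 0 + 1 + 0 + 1 + 2 + 1 + 1 + 0 + 1 + 1 + 1 = 22
distinct = 406 − 22 = 384

384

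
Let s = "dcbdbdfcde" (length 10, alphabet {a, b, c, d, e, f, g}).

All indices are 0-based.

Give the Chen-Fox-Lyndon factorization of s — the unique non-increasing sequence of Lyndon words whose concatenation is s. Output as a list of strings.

emit factor 1: 'd' (i=0, period=1)
emit factor 2: 'c' (i=1, period=1)
emit factor 3: 'bdbdfcde' (i=2, period=8)

["d", "c", "bdbdfcde"]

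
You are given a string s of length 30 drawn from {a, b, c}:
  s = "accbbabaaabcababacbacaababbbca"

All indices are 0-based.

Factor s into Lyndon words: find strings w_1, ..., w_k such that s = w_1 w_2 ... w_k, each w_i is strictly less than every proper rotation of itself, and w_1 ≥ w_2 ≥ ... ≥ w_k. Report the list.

emit factor 1: 'accbb' (i=0, period=5)
emit factor 2: 'ab' (i=5, period=2)
emit factor 3: 'aaabcababacbacaababbbc' (i=7, period=22)
emit factor 4: 'a' (i=29, period=1)

["accbb", "ab", "aaabcababacbacaababbbc", "a"]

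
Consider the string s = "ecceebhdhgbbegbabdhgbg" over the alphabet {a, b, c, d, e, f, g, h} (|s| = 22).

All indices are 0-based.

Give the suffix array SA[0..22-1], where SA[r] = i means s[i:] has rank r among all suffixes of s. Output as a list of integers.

sorted suffixes:
  #0 SA[0]=15  'abdhgbg'
  #1 SA[1]=14  'babdhgbg'
  #2 SA[2]=10  'bbegbabdhgbg'
  #3 SA[3]=16  'bdhgbg'
  #4 SA[4]=11  'begbabdhgbg'
  #5 SA[5]=20  'bg'
  #6 SA[6]=5  'bhdhgbbegbabdhgbg'
  #7 SA[7]=1  'cceebhdhgbbegbabdhgbg'
  #8 SA[8]=2  'ceebhdhgbbegbabdhgbg'
  #9 SA[9]=7  'dhgbbegbabdhgbg'
  #10 SA[10]=17  'dhgbg'
  #11 SA[11]=4  'ebhdhgbbegbabdhgbg'
  #12 SA[12]=0  'ecceebhdhgbbegbabdhgbg'
  #13 SA[13]=3  'eebhdhgbbegbabdhgbg'
  #14 SA[14]=12  'egbabdhgbg'
  #15 SA[15]=21  'g'
  #16 SA[16]=13  'gbabdhgbg'
  #17 SA[17]=9  'gbbegbabdhgbg'
  #18 SA[18]=19  'gbg'
  #19 SA[19]=6  'hdhgbbegbabdhgbg'
  #20 SA[20]=8  'hgbbegbabdhgbg'
  #21 SA[21]=18  'hgbg'

[15, 14, 10, 16, 11, 20, 5, 1, 2, 7, 17, 4, 0, 3, 12, 21, 13, 9, 19, 6, 8, 18]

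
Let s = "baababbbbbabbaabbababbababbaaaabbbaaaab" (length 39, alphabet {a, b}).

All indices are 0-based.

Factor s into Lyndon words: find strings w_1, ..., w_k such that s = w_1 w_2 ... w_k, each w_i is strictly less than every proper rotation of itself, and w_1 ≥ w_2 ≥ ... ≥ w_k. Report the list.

["b", "aababbbbbabbaabbababbababb", "aaaabbb", "aaaab"]

emit factor 1: 'b' (i=0, period=1)
emit factor 2: 'aababbbbbabbaabbababbababb' (i=1, period=26)
emit factor 3: 'aaaabbb' (i=27, period=7)
emit factor 4: 'aaaab' (i=34, period=5)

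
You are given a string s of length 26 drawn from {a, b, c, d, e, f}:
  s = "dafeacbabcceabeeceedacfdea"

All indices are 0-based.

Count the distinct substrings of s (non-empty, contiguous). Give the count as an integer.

324

rank | idx | suffix
   0 |  25 | a
   1 |   7 | abcceabeeceedacfdea
   2 |  12 | abeeceedacfdea
   3 |   4 | acbabcceabeeceedacfdea
   4 |  20 | acfdea
   5 |   1 | afeacbabcceabeeceedacfdea
   6 |   6 | babcceabeeceedacfdea
   7 |   8 | bcceabeeceedacfdea
   8 |  13 | beeceedacfdea
   9 |   5 | cbabcceabeeceedacfdea
  10 |   9 | cceabeeceedacfdea
  11 |  10 | ceabeeceedacfdea
  12 |  16 | ceedacfdea
  13 |  21 | cfdea
  14 |  19 | dacfdea
  15 |   0 | dafeacbabcceabeeceedacfdea
  16 |  23 | dea
  17 |  24 | ea
  18 |  11 | eabeeceedacfdea
  19 |   3 | eacbabcceabeeceedacfdea
  20 |  15 | eceedacfdea
  21 |  18 | edacfdea
  22 |  14 | eeceedacfdea
  23 |  17 | eedacfdea
  24 |  22 | fdea
  25 |   2 | feacbabcceabeeceedacfdea

SA = [25, 7, 12, 4, 20, 1, 6, 8, 13, 5, 9, 10, 16, 21, 19, 0, 23, 24, 11, 3, 15, 18, 14, 17, 22, 2]
i: (SA[i-1],SA[i]) lcp shared
  1: (25,7) 1 'a'
  2: (7,12) 2 'ab'
  3: (12,4) 1 'a'
  4: (4,20) 2 'ac'
  5: (20,1) 1 'a'
  6: (1,6) 0 ''
  7: (6,8) 1 'b'
  8: (8,13) 1 'b'
  9: (13,5) 0 ''
  10: (5,9) 1 'c'
  11: (9,10) 1 'c'
  12: (10,16) 2 'ce'
  13: (16,21) 1 'c'
  14: (21,19) 0 ''
  15: (19,0) 2 'da'
  16: (0,23) 1 'd'
  17: (23,24) 0 ''
  18: (24,11) 2 'ea'
  19: (11,3) 2 'ea'
  20: (3,15) 1 'e'
  21: (15,18) 1 'e'
  22: (18,14) 1 'e'
  23: (14,17) 2 'ee'
  24: (17,22) 0 ''
  25: (22,2) 1 'f'

n(n+1)/2 = 26·27/2 = 351
Σ LCP = 0 + 1 + 2 + 1 + 2 + 1 + 0 + 1 + 1 + 0 + 1 + 1 + 2 + 1 + 0 + 2 + 1 + 0 + 2 + 2 + 1 + 1 + 1 + 2 + 0 + 1 = 27
distinct = 351 − 27 = 324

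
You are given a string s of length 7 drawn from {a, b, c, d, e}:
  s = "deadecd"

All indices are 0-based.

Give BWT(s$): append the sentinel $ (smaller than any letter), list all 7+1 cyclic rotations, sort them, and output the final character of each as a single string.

rank  rotation  last
    0  $deadecd  d
    1  adecd$de  e
    2  cd$deade  e
    3  d$deadec  c
    4  deadecd$  $
    5  decd$dea  a
    6  eadecd$d  d
    7  ecd$dead  d

deec$add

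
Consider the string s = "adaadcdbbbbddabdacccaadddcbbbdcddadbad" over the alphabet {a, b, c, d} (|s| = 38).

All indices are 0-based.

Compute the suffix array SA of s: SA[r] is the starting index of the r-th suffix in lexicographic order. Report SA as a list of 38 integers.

[2, 20, 13, 16, 36, 0, 33, 3, 21, 35, 7, 26, 8, 27, 9, 14, 28, 10, 19, 25, 18, 17, 5, 30, 37, 1, 12, 15, 32, 34, 6, 24, 4, 29, 11, 31, 23, 22]

sorted suffixes:
  #0 SA[0]=2  'aadcdbbbbddabdacccaadddcbbbdcddadbad'
  #1 SA[1]=20  'aadddcbbbdcddadbad'
  #2 SA[2]=13  'abdacccaadddcbbbdcddadbad'
  #3 SA[3]=16  'acccaadddcbbbdcddadbad'
  #4 SA[4]=36  'ad'
  #5 SA[5]=0  'adaadcdbbbbddabdacccaadddcbbbdcddadbad'
  #6 SA[6]=33  'adbad'
  #7 SA[7]=3  'adcdbbbbddabdacccaadddcbbbdcddadbad'
  #8 SA[8]=21  'adddcbbbdcddadbad'
  #9 SA[9]=35  'bad'
  #10 SA[10]=7  'bbbbddabdacccaadddcbbbdcddadbad'
  #11 SA[11]=26  'bbbdcddadbad'
  #12 SA[12]=8  'bbbddabdacccaadddcbbbdcddadbad'
  #13 SA[13]=27  'bbdcddadbad'
  #14 SA[14]=9  'bbddabdacccaadddcbbbdcddadbad'
  #15 SA[15]=14  'bdacccaadddcbbbdcddadbad'
  #16 SA[16]=28  'bdcddadbad'
  #17 SA[17]=10  'bddabdacccaadddcbbbdcddadbad'
  #18 SA[18]=19  'caadddcbbbdcddadbad'
  #19 SA[19]=25  'cbbbdcddadbad'
  #20 SA[20]=18  'ccaadddcbbbdcddadbad'
  #21 SA[21]=17  'cccaadddcbbbdcddadbad'
  #22 SA[22]=5  'cdbbbbddabdacccaadddcbbbdcddadbad'
  #23 SA[23]=30  'cddadbad'
  #24 SA[24]=37  'd'
  #25 SA[25]=1  'daadcdbbbbddabdacccaadddcbbbdcddadbad'
  #26 SA[26]=12  'dabdacccaadddcbbbdcddadbad'
  #27 SA[27]=15  'dacccaadddcbbbdcddadbad'
  #28 SA[28]=32  'dadbad'
  #29 SA[29]=34  'dbad'
  #30 SA[30]=6  'dbbbbddabdacccaadddcbbbdcddadbad'
  #31 SA[31]=24  'dcbbbdcddadbad'
  #32 SA[32]=4  'dcdbbbbddabdacccaadddcbbbdcddadbad'
  #33 SA[33]=29  'dcddadbad'
  #34 SA[34]=11  'ddabdacccaadddcbbbdcddadbad'
  #35 SA[35]=31  'ddadbad'
  #36 SA[36]=23  'ddcbbbdcddadbad'
  #37 SA[37]=22  'dddcbbbdcddadbad'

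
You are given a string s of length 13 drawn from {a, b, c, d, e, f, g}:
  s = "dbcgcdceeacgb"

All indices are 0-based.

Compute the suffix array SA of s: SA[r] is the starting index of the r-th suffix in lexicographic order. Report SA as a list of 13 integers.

[9, 12, 1, 4, 6, 10, 2, 0, 5, 8, 7, 11, 3]

rank | idx | suffix
   0 |   9 | acgb
   1 |  12 | b
   2 |   1 | bcgcdceeacgb
   3 |   4 | cdceeacgb
   4 |   6 | ceeacgb
   5 |  10 | cgb
   6 |   2 | cgcdceeacgb
   7 |   0 | dbcgcdceeacgb
   8 |   5 | dceeacgb
   9 |   8 | eacgb
  10 |   7 | eeacgb
  11 |  11 | gb
  12 |   3 | gcdceeacgb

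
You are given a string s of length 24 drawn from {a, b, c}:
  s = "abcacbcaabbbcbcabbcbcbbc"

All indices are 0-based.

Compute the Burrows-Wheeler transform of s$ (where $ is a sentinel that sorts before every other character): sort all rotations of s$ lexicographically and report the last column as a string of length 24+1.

ccac$cacbabccacbbbbbbbabb

rank  rotation                   last
    0  $abcacbcaabbbcbcabbcbcbbc  c
    1  aabbbcbcabbcbcbbc$abcacbc  c
    2  abbbcbcabbcbcbbc$abcacbca  a
    3  abbcbcbbc$abcacbcaabbbcbc  c
    4  abcacbcaabbbcbcabbcbcbbc$  $
    5  acbcaabbbcbcabbcbcbbc$abc  c
    6  bbbcbcabbcbcbbc$abcacbcaa  a
    7  bbc$abcacbcaabbbcbcabbcbc  c
    8  bbcbcabbcbcbbc$abcacbcaab  b
    9  bbcbcbbc$abcacbcaabbbcbca  a
   10  bc$abcacbcaabbbcbcabbcbcb  b
   11  bcaabbbcbcabbcbcbbc$abcac  c
   12  bcabbcbcbbc$abcacbcaabbbc  c
   13  bcacbcaabbbcbcabbcbcbbc$a  a
   14  bcbbc$abcacbcaabbbcbcabbc  c
   15  bcbcabbcbcbbc$abcacbcaabb  b
   16  bcbcbbc$abcacbcaabbbcbcab  b
   17  c$abcacbcaabbbcbcabbcbcbb  b
   18  caabbbcbcabbcbcbbc$abcacb  b
   19  cabbcbcbbc$abcacbcaabbbcb  b
   20  cacbcaabbbcbcabbcbcbbc$ab  b
   21  cbbc$abcacbcaabbbcbcabbcb  b
   22  cbcaabbbcbcabbcbcbbc$abca  a
   23  cbcabbcbcbbc$abcacbcaabbb  b
   24  cbcbbc$abcacbcaabbbcbcabb  b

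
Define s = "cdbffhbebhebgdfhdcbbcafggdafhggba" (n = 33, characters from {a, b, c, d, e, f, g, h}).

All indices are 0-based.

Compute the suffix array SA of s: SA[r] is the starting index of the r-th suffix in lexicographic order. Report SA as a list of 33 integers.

rank | idx | suffix
   0 |  32 | a
   1 |  21 | afggdafhggba
   2 |  26 | afhggba
   3 |  31 | ba
   4 |  18 | bbcafggdafhggba
   5 |  19 | bcafggdafhggba
   6 |   6 | bebhebgdfhdcbbcafggdafhggba
   7 |   2 | bffhbebhebgdfhdcbbcafggdafhggba
   8 |  11 | bgdfhdcbbcafggdafhggba
   9 |   8 | bhebgdfhdcbbcafggdafhggba
  10 |  20 | cafggdafhggba
  11 |  17 | cbbcafggdafhggba
  12 |   0 | cdbffhbebhebgdfhdcbbcafggdafhggba
  13 |  25 | dafhggba
  14 |   1 | dbffhbebhebgdfhdcbbcafggdafhggba
  15 |  16 | dcbbcafggdafhggba
  16 |  13 | dfhdcbbcafggdafhggba
  17 |  10 | ebgdfhdcbbcafggdafhggba
  18 |   7 | ebhebgdfhdcbbcafggdafhggba
  19 |   3 | ffhbebhebgdfhdcbbcafggdafhggba
  20 |  22 | fggdafhggba
  21 |   4 | fhbebhebgdfhdcbbcafggdafhggba
  22 |  14 | fhdcbbcafggdafhggba
  23 |  27 | fhggba
  24 |  30 | gba
  25 |  24 | gdafhggba
  26 |  12 | gdfhdcbbcafggdafhggba
  27 |  29 | ggba
  28 |  23 | ggdafhggba
  29 |   5 | hbebhebgdfhdcbbcafggdafhggba
  30 |  15 | hdcbbcafggdafhggba
  31 |   9 | hebgdfhdcbbcafggdafhggba
  32 |  28 | hggba

[32, 21, 26, 31, 18, 19, 6, 2, 11, 8, 20, 17, 0, 25, 1, 16, 13, 10, 7, 3, 22, 4, 14, 27, 30, 24, 12, 29, 23, 5, 15, 9, 28]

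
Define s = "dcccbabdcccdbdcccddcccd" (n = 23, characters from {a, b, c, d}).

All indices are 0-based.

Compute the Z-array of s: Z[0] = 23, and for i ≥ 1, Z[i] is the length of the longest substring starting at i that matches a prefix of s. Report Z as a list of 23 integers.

Z[0]=23
i=1: fresh scan; Z[1]=0
i=2: fresh scan; Z[2]=0
i=3: fresh scan; Z[3]=0
i=4: fresh scan; Z[4]=0
i=5: fresh scan; Z[5]=0
i=6: fresh scan; Z[6]=0
i=7: fresh scan; Z[7]=4 extend→box=[7,11)
i=8: min(r-i=3, Z[1]=0)=0; Z[8]=0
i=9: min(r-i=2, Z[2]=0)=0; Z[9]=0
i=10: min(r-i=1, Z[3]=0)=0; Z[10]=0
i=11: fresh scan; Z[11]=1 extend→box=[11,12)
i=12: fresh scan; Z[12]=0
i=13: fresh scan; Z[13]=4 extend→box=[13,17)
i=14: min(r-i=3, Z[1]=0)=0; Z[14]=0
i=15: min(r-i=2, Z[2]=0)=0; Z[15]=0
i=16: min(r-i=1, Z[3]=0)=0; Z[16]=0
i=17: fresh scan; Z[17]=1 extend→box=[17,18)
i=18: fresh scan; Z[18]=4 extend→box=[18,22)
i=19: min(r-i=3, Z[1]=0)=0; Z[19]=0
i=20: min(r-i=2, Z[2]=0)=0; Z[20]=0
i=21: min(r-i=1, Z[3]=0)=0; Z[21]=0
i=22: fresh scan; Z[22]=1 extend→box=[22,23)

[23, 0, 0, 0, 0, 0, 0, 4, 0, 0, 0, 1, 0, 4, 0, 0, 0, 1, 4, 0, 0, 0, 1]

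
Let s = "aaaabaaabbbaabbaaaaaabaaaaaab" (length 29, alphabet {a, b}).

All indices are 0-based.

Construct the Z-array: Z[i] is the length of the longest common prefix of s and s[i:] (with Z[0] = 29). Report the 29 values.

Z[0]=29
i=1: outside box; Z[1]=3 extend→box=[1,4)
i=2: min(r-i=2, Z[1]=3)=2; Z[2]=2
i=3: min(r-i=1, Z[2]=2)=1; Z[3]=1
i=4: outside box; Z[4]=0
i=5: outside box; Z[5]=3 extend→box=[5,8)
i=6: min(r-i=2, Z[1]=3)=2; Z[6]=2
i=7: min(r-i=1, Z[2]=2)=1; Z[7]=1
i=8: outside box; Z[8]=0
i=9: outside box; Z[9]=0
i=10: outside box; Z[10]=0
i=11: outside box; Z[11]=2 extend→box=[11,13)
i=12: min(r-i=1, Z[1]=3)=1; Z[12]=1
i=13: outside box; Z[13]=0
i=14: outside box; Z[14]=0
i=15: outside box; Z[15]=4 extend→box=[15,19)
i=16: min(r-i=3, Z[1]=3)=3; Z[16]=4 extend→box=[16,20)
i=17: min(r-i=3, Z[1]=3)=3; Z[17]=8 extend→box=[17,25)
i=18: min(r-i=7, Z[1]=3)=3; Z[18]=3
i=19: min(r-i=6, Z[2]=2)=2; Z[19]=2
i=20: min(r-i=5, Z[3]=1)=1; Z[20]=1
i=21: min(r-i=4, Z[4]=0)=0; Z[21]=0
i=22: min(r-i=3, Z[5]=3)=3; Z[22]=4 extend→box=[22,26)
i=23: min(r-i=3, Z[1]=3)=3; Z[23]=4 extend→box=[23,27)
i=24: min(r-i=3, Z[1]=3)=3; Z[24]=5 extend→box=[24,29)
i=25: min(r-i=4, Z[1]=3)=3; Z[25]=3
i=26: min(r-i=3, Z[2]=2)=2; Z[26]=2
i=27: min(r-i=2, Z[3]=1)=1; Z[27]=1
i=28: min(r-i=1, Z[4]=0)=0; Z[28]=0

[29, 3, 2, 1, 0, 3, 2, 1, 0, 0, 0, 2, 1, 0, 0, 4, 4, 8, 3, 2, 1, 0, 4, 4, 5, 3, 2, 1, 0]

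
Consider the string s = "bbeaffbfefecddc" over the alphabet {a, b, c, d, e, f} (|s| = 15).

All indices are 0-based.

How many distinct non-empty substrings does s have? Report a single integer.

rank→(start, suffix):
  0 → (3, 'affbfefecddc')
  1 → (0, 'bbeaffbfefecddc')
  2 → (1, 'beaffbfefecddc')
  3 → (6, 'bfefecddc')
  4 → (14, 'c')
  5 → (11, 'cddc')
  6 → (13, 'dc')
  7 → (12, 'ddc')
  8 → (2, 'eaffbfefecddc')
  9 → (10, 'ecddc')
  10 → (8, 'efecddc')
  11 → (5, 'fbfefecddc')
  12 → (9, 'fecddc')
  13 → (7, 'fefecddc')
  14 → (4, 'ffbfefecddc')

SA = [3, 0, 1, 6, 14, 11, 13, 12, 2, 10, 8, 5, 9, 7, 4]
rank  pair      lcp
   1  s[3:],s[0:]  0  ''
   2  s[0:],s[1:]  1  'b'
   3  s[1:],s[6:]  1  'b'
   4  s[6:],s[14:]  0  ''
   5  s[14:],s[11:]  1  'c'
   6  s[11:],s[13:]  0  ''
   7  s[13:],s[12:]  1  'd'
   8  s[12:],s[2:]  0  ''
   9  s[2:],s[10:]  1  'e'
  10  s[10:],s[8:]  1  'e'
  11  s[8:],s[5:]  0  ''
  12  s[5:],s[9:]  1  'f'
  13  s[9:],s[7:]  2  'fe'
  14  s[7:],s[4:]  1  'f'

n(n+1)/2 = 15·16/2 = 120
Σ LCP = 0 + 0 + 1 + 1 + 0 + 1 + 0 + 1 + 0 + 1 + 1 + 0 + 1 + 2 + 1 = 10
distinct = 120 − 10 = 110

110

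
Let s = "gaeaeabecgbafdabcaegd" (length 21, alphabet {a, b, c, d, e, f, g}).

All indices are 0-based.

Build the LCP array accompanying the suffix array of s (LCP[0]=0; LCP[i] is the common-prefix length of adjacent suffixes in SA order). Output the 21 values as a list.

sorted suffixes:
  #0 SA[0]=14  'abcaegd'
  #1 SA[1]=5  'abecgbafdabcaegd'
  #2 SA[2]=3  'aeabecgbafdabcaegd'
  #3 SA[3]=1  'aeaeabecgbafdabcaegd'
  #4 SA[4]=17  'aegd'
  #5 SA[5]=11  'afdabcaegd'
  #6 SA[6]=10  'bafdabcaegd'
  #7 SA[7]=15  'bcaegd'
  #8 SA[8]=6  'becgbafdabcaegd'
  #9 SA[9]=16  'caegd'
  #10 SA[10]=8  'cgbafdabcaegd'
  #11 SA[11]=20  'd'
  #12 SA[12]=13  'dabcaegd'
  #13 SA[13]=4  'eabecgbafdabcaegd'
  #14 SA[14]=2  'eaeabecgbafdabcaegd'
  #15 SA[15]=7  'ecgbafdabcaegd'
  #16 SA[16]=18  'egd'
  #17 SA[17]=12  'fdabcaegd'
  #18 SA[18]=0  'gaeaeabecgbafdabcaegd'
  #19 SA[19]=9  'gbafdabcaegd'
  #20 SA[20]=19  'gd'

SA = [14, 5, 3, 1, 17, 11, 10, 15, 6, 16, 8, 20, 13, 4, 2, 7, 18, 12, 0, 9, 19]
i: (SA[i-1],SA[i]) lcp shared
  1: (14,5) 2 'ab'
  2: (5,3) 1 'a'
  3: (3,1) 3 'aea'
  4: (1,17) 2 'ae'
  5: (17,11) 1 'a'
  6: (11,10) 0 ''
  7: (10,15) 1 'b'
  8: (15,6) 1 'b'
  9: (6,16) 0 ''
  10: (16,8) 1 'c'
  11: (8,20) 0 ''
  12: (20,13) 1 'd'
  13: (13,4) 0 ''
  14: (4,2) 2 'ea'
  15: (2,7) 1 'e'
  16: (7,18) 1 'e'
  17: (18,12) 0 ''
  18: (12,0) 0 ''
  19: (0,9) 1 'g'
  20: (9,19) 1 'g'

[0, 2, 1, 3, 2, 1, 0, 1, 1, 0, 1, 0, 1, 0, 2, 1, 1, 0, 0, 1, 1]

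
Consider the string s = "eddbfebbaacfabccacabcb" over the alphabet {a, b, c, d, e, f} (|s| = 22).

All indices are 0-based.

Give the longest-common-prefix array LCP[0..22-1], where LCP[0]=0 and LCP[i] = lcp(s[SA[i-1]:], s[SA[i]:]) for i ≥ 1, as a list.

rank→(start, suffix):
  0 → (8, 'aacfabccacabcb')
  1 → (18, 'abcb')
  2 → (12, 'abccacabcb')
  3 → (16, 'acabcb')
  4 → (9, 'acfabccacabcb')
  5 → (21, 'b')
  6 → (7, 'baacfabccacabcb')
  7 → (6, 'bbaacfabccacabcb')
  8 → (19, 'bcb')
  9 → (13, 'bccacabcb')
  10 → (3, 'bfebbaacfabccacabcb')
  11 → (17, 'cabcb')
  12 → (15, 'cacabcb')
  13 → (20, 'cb')
  14 → (14, 'ccacabcb')
  15 → (10, 'cfabccacabcb')
  16 → (2, 'dbfebbaacfabccacabcb')
  17 → (1, 'ddbfebbaacfabccacabcb')
  18 → (5, 'ebbaacfabccacabcb')
  19 → (0, 'eddbfebbaacfabccacabcb')
  20 → (11, 'fabccacabcb')
  21 → (4, 'febbaacfabccacabcb')

SA = [8, 18, 12, 16, 9, 21, 7, 6, 19, 13, 3, 17, 15, 20, 14, 10, 2, 1, 5, 0, 11, 4]
[i] adj suffixes → lcp
  [1] 8/18 → 1 ('a')
  [2] 18/12 → 3 ('abc')
  [3] 12/16 → 1 ('a')
  [4] 16/9 → 2 ('ac')
  [5] 9/21 → 0 ('')
  [6] 21/7 → 1 ('b')
  [7] 7/6 → 1 ('b')
  [8] 6/19 → 1 ('b')
  [9] 19/13 → 2 ('bc')
  [10] 13/3 → 1 ('b')
  [11] 3/17 → 0 ('')
  [12] 17/15 → 2 ('ca')
  [13] 15/20 → 1 ('c')
  [14] 20/14 → 1 ('c')
  [15] 14/10 → 1 ('c')
  [16] 10/2 → 0 ('')
  [17] 2/1 → 1 ('d')
  [18] 1/5 → 0 ('')
  [19] 5/0 → 1 ('e')
  [20] 0/11 → 0 ('')
  [21] 11/4 → 1 ('f')

[0, 1, 3, 1, 2, 0, 1, 1, 1, 2, 1, 0, 2, 1, 1, 1, 0, 1, 0, 1, 0, 1]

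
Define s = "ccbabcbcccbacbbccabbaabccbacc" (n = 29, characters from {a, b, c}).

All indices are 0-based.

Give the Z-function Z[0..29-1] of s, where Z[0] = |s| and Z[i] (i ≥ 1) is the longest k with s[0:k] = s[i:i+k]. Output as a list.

Z[0]=29
i=1: outside box; Z[1]=1 grow→box=[1,2)
i=2: outside box; Z[2]=0
i=3: outside box; Z[3]=0
i=4: outside box; Z[4]=0
i=5: outside box; Z[5]=1 grow→box=[5,6)
i=6: outside box; Z[6]=0
i=7: outside box; Z[7]=2 grow→box=[7,9)
i=8: min(r-i=1, Z[1]=1)=1; Z[8]=4 grow→box=[8,12)
i=9: min(r-i=3, Z[1]=1)=1; Z[9]=1
i=10: min(r-i=2, Z[2]=0)=0; Z[10]=0
i=11: min(r-i=1, Z[3]=0)=0; Z[11]=0
i=12: outside box; Z[12]=1 grow→box=[12,13)
i=13: outside box; Z[13]=0
i=14: outside box; Z[14]=0
i=15: outside box; Z[15]=2 grow→box=[15,17)
i=16: min(r-i=1, Z[1]=1)=1; Z[16]=1
i=17: outside box; Z[17]=0
i=18: outside box; Z[18]=0
i=19: outside box; Z[19]=0
i=20: outside box; Z[20]=0
i=21: outside box; Z[21]=0
i=22: outside box; Z[22]=0
i=23: outside box; Z[23]=4 grow→box=[23,27)
i=24: min(r-i=3, Z[1]=1)=1; Z[24]=1
i=25: min(r-i=2, Z[2]=0)=0; Z[25]=0
i=26: min(r-i=1, Z[3]=0)=0; Z[26]=0
i=27: outside box; Z[27]=2 grow→box=[27,29)
i=28: min(r-i=1, Z[1]=1)=1; Z[28]=1

[29, 1, 0, 0, 0, 1, 0, 2, 4, 1, 0, 0, 1, 0, 0, 2, 1, 0, 0, 0, 0, 0, 0, 4, 1, 0, 0, 2, 1]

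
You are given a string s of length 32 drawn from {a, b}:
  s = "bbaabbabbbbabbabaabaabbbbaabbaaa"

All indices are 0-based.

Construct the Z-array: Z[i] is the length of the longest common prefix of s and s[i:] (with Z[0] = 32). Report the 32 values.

Z[0]=32
i=1: outside box; Z[1]=1 extend→box=[1,2)
i=2: outside box; Z[2]=0
i=3: outside box; Z[3]=0
i=4: outside box; Z[4]=3 extend→box=[4,7)
i=5: min(r-i=2, Z[1]=1)=1; Z[5]=1
i=6: min(r-i=1, Z[2]=0)=0; Z[6]=0
i=7: outside box; Z[7]=2 extend→box=[7,9)
i=8: min(r-i=1, Z[1]=1)=1; Z[8]=2 extend→box=[8,10)
i=9: min(r-i=1, Z[1]=1)=1; Z[9]=3 extend→box=[9,12)
i=10: min(r-i=2, Z[1]=1)=1; Z[10]=1
i=11: min(r-i=1, Z[2]=0)=0; Z[11]=0
i=12: outside box; Z[12]=3 extend→box=[12,15)
i=13: min(r-i=2, Z[1]=1)=1; Z[13]=1
i=14: min(r-i=1, Z[2]=0)=0; Z[14]=0
i=15: outside box; Z[15]=1 extend→box=[15,16)
i=16: outside box; Z[16]=0
i=17: outside box; Z[17]=0
i=18: outside box; Z[18]=1 extend→box=[18,19)
i=19: outside box; Z[19]=0
i=20: outside box; Z[20]=0
i=21: outside box; Z[21]=2 extend→box=[21,23)
i=22: min(r-i=1, Z[1]=1)=1; Z[22]=2 extend→box=[22,24)
i=23: min(r-i=1, Z[1]=1)=1; Z[23]=7 extend→box=[23,30)
i=24: min(r-i=6, Z[1]=1)=1; Z[24]=1
i=25: min(r-i=5, Z[2]=0)=0; Z[25]=0
i=26: min(r-i=4, Z[3]=0)=0; Z[26]=0
i=27: min(r-i=3, Z[4]=3)=3; Z[27]=4 extend→box=[27,31)
i=28: min(r-i=3, Z[1]=1)=1; Z[28]=1
i=29: min(r-i=2, Z[2]=0)=0; Z[29]=0
i=30: min(r-i=1, Z[3]=0)=0; Z[30]=0
i=31: outside box; Z[31]=0

[32, 1, 0, 0, 3, 1, 0, 2, 2, 3, 1, 0, 3, 1, 0, 1, 0, 0, 1, 0, 0, 2, 2, 7, 1, 0, 0, 4, 1, 0, 0, 0]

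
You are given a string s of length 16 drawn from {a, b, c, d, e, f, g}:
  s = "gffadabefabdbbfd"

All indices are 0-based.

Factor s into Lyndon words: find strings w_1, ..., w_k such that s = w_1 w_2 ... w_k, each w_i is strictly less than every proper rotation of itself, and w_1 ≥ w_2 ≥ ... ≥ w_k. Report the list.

["g", "f", "f", "ad", "abef", "abdbbfd"]

emit factor 1: 'g' (i=0, period=1)
emit factor 2: 'f' (i=1, period=1)
emit factor 3: 'f' (i=2, period=1)
emit factor 4: 'ad' (i=3, period=2)
emit factor 5: 'abef' (i=5, period=4)
emit factor 6: 'abdbbfd' (i=9, period=7)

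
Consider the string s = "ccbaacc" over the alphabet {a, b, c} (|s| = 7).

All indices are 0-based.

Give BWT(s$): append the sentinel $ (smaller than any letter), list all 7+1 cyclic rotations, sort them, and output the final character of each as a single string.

rank  rotation  last
    0  $ccbaacc  c
    1  aacc$ccb  b
    2  acc$ccba  a
    3  baacc$cc  c
    4  c$ccbaac  c
    5  cbaacc$c  c
    6  cc$ccbaa  a
    7  ccbaacc$  $

cbaccca$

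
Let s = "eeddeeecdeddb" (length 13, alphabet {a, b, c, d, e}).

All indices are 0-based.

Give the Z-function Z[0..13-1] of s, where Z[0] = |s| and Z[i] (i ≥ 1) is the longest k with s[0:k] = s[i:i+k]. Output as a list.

Z[0]=13
i=1: outside box; Z[1]=1 scan→box=[1,2)
i=2: outside box; Z[2]=0
i=3: outside box; Z[3]=0
i=4: outside box; Z[4]=2 scan→box=[4,6)
i=5: min(r-i=1, Z[1]=1)=1; Z[5]=2 scan→box=[5,7)
i=6: min(r-i=1, Z[1]=1)=1; Z[6]=1
i=7: outside box; Z[7]=0
i=8: outside box; Z[8]=0
i=9: outside box; Z[9]=1 scan→box=[9,10)
i=10: outside box; Z[10]=0
i=11: outside box; Z[11]=0
i=12: outside box; Z[12]=0

[13, 1, 0, 0, 2, 2, 1, 0, 0, 1, 0, 0, 0]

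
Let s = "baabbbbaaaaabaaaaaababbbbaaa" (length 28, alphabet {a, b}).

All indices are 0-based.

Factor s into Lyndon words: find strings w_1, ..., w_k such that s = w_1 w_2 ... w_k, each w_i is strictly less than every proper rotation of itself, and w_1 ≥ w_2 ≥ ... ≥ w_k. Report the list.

["b", "aabbbb", "aaaaab", "aaaaaababbbb", "a", "a", "a"]

emit factor 1: 'b' (i=0, period=1)
emit factor 2: 'aabbbb' (i=1, period=6)
emit factor 3: 'aaaaab' (i=7, period=6)
emit factor 4: 'aaaaaababbbb' (i=13, period=12)
emit factor 5: 'a' (i=25, period=1)
emit factor 6: 'a' (i=26, period=1)
emit factor 7: 'a' (i=27, period=1)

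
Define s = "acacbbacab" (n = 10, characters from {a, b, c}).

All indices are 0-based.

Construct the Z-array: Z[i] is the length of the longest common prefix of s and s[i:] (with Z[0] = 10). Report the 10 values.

[10, 0, 2, 0, 0, 0, 3, 0, 1, 0]

Z[0]=10
i=1: i≥r, start 0; Z[1]=0
i=2: i≥r, start 0; Z[2]=2 scan→box=[2,4)
i=3: min(r-i=1, Z[1]=0)=0; Z[3]=0
i=4: i≥r, start 0; Z[4]=0
i=5: i≥r, start 0; Z[5]=0
i=6: i≥r, start 0; Z[6]=3 scan→box=[6,9)
i=7: min(r-i=2, Z[1]=0)=0; Z[7]=0
i=8: min(r-i=1, Z[2]=2)=1; Z[8]=1
i=9: i≥r, start 0; Z[9]=0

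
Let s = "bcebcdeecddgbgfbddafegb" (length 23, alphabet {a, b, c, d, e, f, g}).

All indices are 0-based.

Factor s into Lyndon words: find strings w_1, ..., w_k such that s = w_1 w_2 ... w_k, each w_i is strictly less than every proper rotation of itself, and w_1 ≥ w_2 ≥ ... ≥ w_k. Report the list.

["bce", "bcdeecddgbgfbdd", "afegb"]

emit factor 1: 'bce' (i=0, period=3)
emit factor 2: 'bcdeecddgbgfbdd' (i=3, period=15)
emit factor 3: 'afegb' (i=18, period=5)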